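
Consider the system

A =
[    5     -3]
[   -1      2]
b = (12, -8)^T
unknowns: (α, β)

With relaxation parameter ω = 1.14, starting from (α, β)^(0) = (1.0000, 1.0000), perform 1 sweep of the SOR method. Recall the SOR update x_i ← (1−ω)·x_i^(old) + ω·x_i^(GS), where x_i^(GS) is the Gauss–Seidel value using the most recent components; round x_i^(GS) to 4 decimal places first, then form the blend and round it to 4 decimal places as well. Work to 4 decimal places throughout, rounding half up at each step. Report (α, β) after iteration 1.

(3.2800, -2.8304)

Iteration 1:
  α: GS value = (12 - (-3)·1.0000) / (5) = 3.0000;  α ← (1−ω)·1.0000 + ω·3.0000 = 3.2800
  β: GS value = (-8 - (-1)·3.2800) / (2) = -2.3600;  β ← (1−ω)·1.0000 + ω·-2.3600 = -2.8304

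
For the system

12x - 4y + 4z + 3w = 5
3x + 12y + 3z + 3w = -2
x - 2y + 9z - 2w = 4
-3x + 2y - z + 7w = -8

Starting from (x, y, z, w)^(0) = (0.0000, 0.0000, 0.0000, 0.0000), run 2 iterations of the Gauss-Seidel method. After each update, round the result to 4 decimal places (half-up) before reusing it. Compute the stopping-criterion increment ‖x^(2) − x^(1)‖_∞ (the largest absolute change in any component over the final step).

Iteration 1:
  x = (5 - (-4)·0.0000 - (4)·0.0000 - (3)·0.0000) / (12) = 0.4167
  y = (-2 - (3)·0.4167 - (3)·0.0000 - (3)·0.0000) / (12) = -0.2708
  z = (4 - (1)·0.4167 - (-2)·-0.2708 - (-2)·0.0000) / (9) = 0.3380
  w = (-8 - (-3)·0.4167 - (2)·-0.2708 - (-1)·0.3380) / (7) = -0.8386
Iteration 2:
  x = (5 - (-4)·-0.2708 - (4)·0.3380 - (3)·-0.8386) / (12) = 0.4234
  y = (-2 - (3)·0.4234 - (3)·0.3380 - (3)·-0.8386) / (12) = -0.1474
  z = (4 - (1)·0.4234 - (-2)·-0.1474 - (-2)·-0.8386) / (9) = 0.1783
  w = (-8 - (-3)·0.4234 - (2)·-0.1474 - (-1)·0.1783) / (7) = -0.8938
Change: (0.0067, 0.1234, -0.1597, -0.0552) → max |·| = 0.1597

0.1597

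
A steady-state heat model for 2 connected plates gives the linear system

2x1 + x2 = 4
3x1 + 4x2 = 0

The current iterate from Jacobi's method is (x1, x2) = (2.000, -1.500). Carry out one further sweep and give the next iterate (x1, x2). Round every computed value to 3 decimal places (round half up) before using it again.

One sweep:
  x1 = (4 - (1)·-1.500) / (2) = 2.750
  x2 = (0 - (3)·2.000) / (4) = -1.500

(2.750, -1.500)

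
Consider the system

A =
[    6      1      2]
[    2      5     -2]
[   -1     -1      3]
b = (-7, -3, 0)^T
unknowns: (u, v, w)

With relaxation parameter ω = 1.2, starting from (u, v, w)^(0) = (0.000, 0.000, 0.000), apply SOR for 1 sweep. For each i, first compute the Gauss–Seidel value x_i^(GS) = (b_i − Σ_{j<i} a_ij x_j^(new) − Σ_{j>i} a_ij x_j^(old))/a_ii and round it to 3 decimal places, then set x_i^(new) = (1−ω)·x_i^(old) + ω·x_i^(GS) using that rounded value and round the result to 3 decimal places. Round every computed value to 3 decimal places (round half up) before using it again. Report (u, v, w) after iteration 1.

Iteration 1:
  u: GS value = (-7 - (1)·0.000 - (2)·0.000) / (6) = -1.167;  u ← (1−ω)·0.000 + ω·-1.167 = -1.400
  v: GS value = (-3 - (2)·-1.400 - (-2)·0.000) / (5) = -0.040;  v ← (1−ω)·0.000 + ω·-0.040 = -0.048
  w: GS value = (0 - (-1)·-1.400 - (-1)·-0.048) / (3) = -0.483;  w ← (1−ω)·0.000 + ω·-0.483 = -0.580

(-1.400, -0.048, -0.580)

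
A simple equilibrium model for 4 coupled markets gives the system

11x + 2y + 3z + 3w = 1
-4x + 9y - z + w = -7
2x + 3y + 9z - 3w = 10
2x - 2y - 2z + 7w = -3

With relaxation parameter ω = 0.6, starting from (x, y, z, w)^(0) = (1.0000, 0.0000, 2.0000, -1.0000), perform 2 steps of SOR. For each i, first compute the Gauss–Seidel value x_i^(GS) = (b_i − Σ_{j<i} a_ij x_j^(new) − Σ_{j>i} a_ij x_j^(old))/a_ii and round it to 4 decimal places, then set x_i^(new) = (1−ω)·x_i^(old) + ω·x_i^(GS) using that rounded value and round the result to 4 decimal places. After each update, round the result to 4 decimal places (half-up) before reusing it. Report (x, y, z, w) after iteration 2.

(0.0699, -0.4044, 1.1400, -0.3520)

Iteration 1:
  x: GS value = (1 - (2)·0.0000 - (3)·2.0000 - (3)·-1.0000) / (11) = -0.1818;  x ← (1−ω)·1.0000 + ω·-0.1818 = 0.2909
  y: GS value = (-7 - (-4)·0.2909 - (-1)·2.0000 - (1)·-1.0000) / (9) = -0.3152;  y ← (1−ω)·0.0000 + ω·-0.3152 = -0.1891
  z: GS value = (10 - (2)·0.2909 - (3)·-0.1891 - (-3)·-1.0000) / (9) = 0.7762;  z ← (1−ω)·2.0000 + ω·0.7762 = 1.2657
  w: GS value = (-3 - (2)·0.2909 - (-2)·-0.1891 - (-2)·1.2657) / (7) = -0.2041;  w ← (1−ω)·-1.0000 + ω·-0.2041 = -0.5225
Iteration 2:
  x: GS value = (1 - (2)·-0.1891 - (3)·1.2657 - (3)·-0.5225) / (11) = -0.0774;  x ← (1−ω)·0.2909 + ω·-0.0774 = 0.0699
  y: GS value = (-7 - (-4)·0.0699 - (-1)·1.2657 - (1)·-0.5225) / (9) = -0.5480;  y ← (1−ω)·-0.1891 + ω·-0.5480 = -0.4044
  z: GS value = (10 - (2)·0.0699 - (3)·-0.4044 - (-3)·-0.5225) / (9) = 1.0562;  z ← (1−ω)·1.2657 + ω·1.0562 = 1.1400
  w: GS value = (-3 - (2)·0.0699 - (-2)·-0.4044 - (-2)·1.1400) / (7) = -0.2384;  w ← (1−ω)·-0.5225 + ω·-0.2384 = -0.3520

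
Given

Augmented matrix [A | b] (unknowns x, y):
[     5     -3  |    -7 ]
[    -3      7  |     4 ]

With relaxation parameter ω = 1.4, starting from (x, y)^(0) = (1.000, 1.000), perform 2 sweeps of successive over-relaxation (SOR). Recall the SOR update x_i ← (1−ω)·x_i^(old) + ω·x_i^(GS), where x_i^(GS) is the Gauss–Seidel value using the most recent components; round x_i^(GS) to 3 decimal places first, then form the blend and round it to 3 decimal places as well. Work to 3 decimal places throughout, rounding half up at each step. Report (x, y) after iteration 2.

Iteration 1:
  x: GS value = (-7 - (-3)·1.000) / (5) = -0.800;  x ← (1−ω)·1.000 + ω·-0.800 = -1.520
  y: GS value = (4 - (-3)·-1.520) / (7) = -0.080;  y ← (1−ω)·1.000 + ω·-0.080 = -0.512
Iteration 2:
  x: GS value = (-7 - (-3)·-0.512) / (5) = -1.707;  x ← (1−ω)·-1.520 + ω·-1.707 = -1.782
  y: GS value = (4 - (-3)·-1.782) / (7) = -0.192;  y ← (1−ω)·-0.512 + ω·-0.192 = -0.064

(-1.782, -0.064)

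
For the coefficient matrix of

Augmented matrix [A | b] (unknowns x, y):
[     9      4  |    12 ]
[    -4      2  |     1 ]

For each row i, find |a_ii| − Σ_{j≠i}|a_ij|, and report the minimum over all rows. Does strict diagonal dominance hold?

row 1: |9| − (4) = 5
row 2: |2| − (4) = -2
minimum over rows = -2 → not strictly diagonally dominant

-2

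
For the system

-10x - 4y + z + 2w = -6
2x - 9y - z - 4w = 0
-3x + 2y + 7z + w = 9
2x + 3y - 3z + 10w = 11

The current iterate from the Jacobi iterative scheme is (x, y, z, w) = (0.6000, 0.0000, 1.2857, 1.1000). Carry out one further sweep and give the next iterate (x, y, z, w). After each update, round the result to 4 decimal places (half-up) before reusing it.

(0.9486, -0.4984, 1.3857, 1.3657)

One sweep:
  x = (-6 - (-4)·0.0000 - (1)·1.2857 - (2)·1.1000) / (-10) = 0.9486
  y = (0 - (2)·0.6000 - (-1)·1.2857 - (-4)·1.1000) / (-9) = -0.4984
  z = (9 - (-3)·0.6000 - (2)·0.0000 - (1)·1.1000) / (7) = 1.3857
  w = (11 - (2)·0.6000 - (3)·0.0000 - (-3)·1.2857) / (10) = 1.3657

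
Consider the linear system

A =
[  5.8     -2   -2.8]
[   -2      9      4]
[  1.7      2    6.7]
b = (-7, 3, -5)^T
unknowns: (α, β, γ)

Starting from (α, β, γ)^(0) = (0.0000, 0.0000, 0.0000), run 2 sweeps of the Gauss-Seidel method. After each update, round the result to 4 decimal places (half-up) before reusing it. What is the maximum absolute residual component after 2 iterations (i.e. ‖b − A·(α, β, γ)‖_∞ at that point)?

0.3281

Iteration 1:
  α = (-7 - (-2)·0.0000 - (-2.8)·0.0000) / (5.8) = -1.2069
  β = (3 - (-2)·-1.2069 - (4)·0.0000) / (9) = 0.0651
  γ = (-5 - (1.7)·-1.2069 - (2)·0.0651) / (6.7) = -0.4595
Iteration 2:
  α = (-7 - (-2)·0.0651 - (-2.8)·-0.4595) / (5.8) = -1.4063
  β = (3 - (-2)·-1.4063 - (4)·-0.4595) / (9) = 0.2250
  γ = (-5 - (1.7)·-1.4063 - (2)·0.2250) / (6.7) = -0.4566
Residual b − A·x = (0.3281, -0.0112, -0.0001); ∞-norm = 0.3281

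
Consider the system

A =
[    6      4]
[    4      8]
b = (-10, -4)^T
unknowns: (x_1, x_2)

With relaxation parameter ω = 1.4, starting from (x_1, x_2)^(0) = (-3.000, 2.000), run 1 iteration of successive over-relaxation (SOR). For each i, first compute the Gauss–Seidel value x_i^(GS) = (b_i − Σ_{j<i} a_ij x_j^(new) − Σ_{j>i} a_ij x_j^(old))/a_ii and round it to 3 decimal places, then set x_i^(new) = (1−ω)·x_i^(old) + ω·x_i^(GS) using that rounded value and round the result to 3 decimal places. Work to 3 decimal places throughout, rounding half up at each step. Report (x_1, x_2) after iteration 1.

(-3.000, 0.600)

Iteration 1:
  x_1: GS value = (-10 - (4)·2.000) / (6) = -3.000;  x_1 ← (1−ω)·-3.000 + ω·-3.000 = -3.000
  x_2: GS value = (-4 - (4)·-3.000) / (8) = 1.000;  x_2 ← (1−ω)·2.000 + ω·1.000 = 0.600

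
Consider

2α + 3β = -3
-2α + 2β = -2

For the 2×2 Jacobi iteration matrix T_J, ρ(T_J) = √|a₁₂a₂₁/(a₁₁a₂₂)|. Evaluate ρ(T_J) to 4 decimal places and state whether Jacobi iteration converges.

1.2247

a₁₂a₂₁/(a₁₁a₂₂) = (3)·(-2) / ((2)·(2)) = -1.500000
ρ = √|-1.500000| = √1.500000 = 1.2247
ρ > 1, so Jacobi diverges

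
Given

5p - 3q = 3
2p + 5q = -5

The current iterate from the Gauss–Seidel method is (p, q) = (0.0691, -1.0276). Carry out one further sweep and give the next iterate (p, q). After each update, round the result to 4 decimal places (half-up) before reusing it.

(-0.0166, -0.9934)

One sweep:
  p = (3 - (-3)·-1.0276) / (5) = -0.0166
  q = (-5 - (2)·-0.0166) / (5) = -0.9934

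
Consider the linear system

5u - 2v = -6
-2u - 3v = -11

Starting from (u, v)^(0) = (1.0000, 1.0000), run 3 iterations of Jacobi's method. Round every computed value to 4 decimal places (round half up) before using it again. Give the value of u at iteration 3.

0.4800

Iteration 1:
  u = (-6 - (-2)·1.0000) / (5) = -0.8000
  v = (-11 - (-2)·1.0000) / (-3) = 3.0000
Iteration 2:
  u = (-6 - (-2)·3.0000) / (5) = 0.0000
  v = (-11 - (-2)·-0.8000) / (-3) = 4.2000
Iteration 3:
  u = (-6 - (-2)·4.2000) / (5) = 0.4800
  v = (-11 - (-2)·0.0000) / (-3) = 3.6667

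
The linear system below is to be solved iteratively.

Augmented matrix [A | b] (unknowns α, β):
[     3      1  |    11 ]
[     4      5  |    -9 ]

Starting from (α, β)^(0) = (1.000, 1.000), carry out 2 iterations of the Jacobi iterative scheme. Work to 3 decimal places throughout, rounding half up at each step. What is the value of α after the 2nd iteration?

4.533

Iteration 1:
  α = (11 - (1)·1.000) / (3) = 3.333
  β = (-9 - (4)·1.000) / (5) = -2.600
Iteration 2:
  α = (11 - (1)·-2.600) / (3) = 4.533
  β = (-9 - (4)·3.333) / (5) = -4.466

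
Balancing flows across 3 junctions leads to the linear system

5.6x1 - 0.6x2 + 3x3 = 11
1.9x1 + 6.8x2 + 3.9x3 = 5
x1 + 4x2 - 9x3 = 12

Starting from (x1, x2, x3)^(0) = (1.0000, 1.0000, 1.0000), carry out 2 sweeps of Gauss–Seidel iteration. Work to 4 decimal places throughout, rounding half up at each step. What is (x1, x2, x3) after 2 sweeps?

(2.6222, 0.7376, -0.7142)

Iteration 1:
  x1 = (11 - (-0.6)·1.0000 - (3)·1.0000) / (5.6) = 1.5357
  x2 = (5 - (1.9)·1.5357 - (3.9)·1.0000) / (6.8) = -0.2673
  x3 = (12 - (1)·1.5357 - (4)·-0.2673) / (-9) = -1.2815
Iteration 2:
  x1 = (11 - (-0.6)·-0.2673 - (3)·-1.2815) / (5.6) = 2.6222
  x2 = (5 - (1.9)·2.6222 - (3.9)·-1.2815) / (6.8) = 0.7376
  x3 = (12 - (1)·2.6222 - (4)·0.7376) / (-9) = -0.7142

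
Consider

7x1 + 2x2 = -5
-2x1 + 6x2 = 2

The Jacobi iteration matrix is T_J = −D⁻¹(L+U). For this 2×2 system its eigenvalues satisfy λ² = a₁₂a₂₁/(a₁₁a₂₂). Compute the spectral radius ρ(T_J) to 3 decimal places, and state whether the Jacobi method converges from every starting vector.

a₁₂a₂₁/(a₁₁a₂₂) = (2)·(-2) / ((7)·(6)) = -0.095238
ρ = √|-0.095238| = √0.095238 = 0.309
ρ < 1, so Jacobi converges

0.309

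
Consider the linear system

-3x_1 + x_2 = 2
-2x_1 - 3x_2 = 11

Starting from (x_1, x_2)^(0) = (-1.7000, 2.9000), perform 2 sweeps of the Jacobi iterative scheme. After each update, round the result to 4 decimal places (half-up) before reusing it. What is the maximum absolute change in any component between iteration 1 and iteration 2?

1.8111

Iteration 1:
  x_1 = (2 - (1)·2.9000) / (-3) = 0.3000
  x_2 = (11 - (-2)·-1.7000) / (-3) = -2.5333
Iteration 2:
  x_1 = (2 - (1)·-2.5333) / (-3) = -1.5111
  x_2 = (11 - (-2)·0.3000) / (-3) = -3.8667
Change: (-1.8111, -1.3334) → max |·| = 1.8111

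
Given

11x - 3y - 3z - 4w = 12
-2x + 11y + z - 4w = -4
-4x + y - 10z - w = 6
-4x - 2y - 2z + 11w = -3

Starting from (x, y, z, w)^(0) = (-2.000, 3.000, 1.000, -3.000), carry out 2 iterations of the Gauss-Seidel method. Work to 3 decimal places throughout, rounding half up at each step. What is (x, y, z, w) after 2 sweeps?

Iteration 1:
  x = (12 - (-3)·3.000 - (-3)·1.000 - (-4)·-3.000) / (11) = 1.091
  y = (-4 - (-2)·1.091 - (1)·1.000 - (-4)·-3.000) / (11) = -1.347
  z = (6 - (-4)·1.091 - (1)·-1.347 - (-1)·-3.000) / (-10) = -0.871
  w = (-3 - (-4)·1.091 - (-2)·-1.347 - (-2)·-0.871) / (11) = -0.279
Iteration 2:
  x = (12 - (-3)·-1.347 - (-3)·-0.871 - (-4)·-0.279) / (11) = 0.385
  y = (-4 - (-2)·0.385 - (1)·-0.871 - (-4)·-0.279) / (11) = -0.316
  z = (6 - (-4)·0.385 - (1)·-0.316 - (-1)·-0.279) / (-10) = -0.758
  w = (-3 - (-4)·0.385 - (-2)·-0.316 - (-2)·-0.758) / (11) = -0.328

(0.385, -0.316, -0.758, -0.328)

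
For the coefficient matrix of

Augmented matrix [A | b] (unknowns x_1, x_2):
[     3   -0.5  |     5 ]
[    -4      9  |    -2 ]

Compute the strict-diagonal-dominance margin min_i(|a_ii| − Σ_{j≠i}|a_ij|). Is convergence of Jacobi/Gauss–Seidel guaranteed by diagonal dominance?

2.5

row 1: |3| − (0.5) = 2.5
row 2: |9| − (4) = 5
minimum over rows = 2.5 → strictly diagonally dominant (convergence guaranteed)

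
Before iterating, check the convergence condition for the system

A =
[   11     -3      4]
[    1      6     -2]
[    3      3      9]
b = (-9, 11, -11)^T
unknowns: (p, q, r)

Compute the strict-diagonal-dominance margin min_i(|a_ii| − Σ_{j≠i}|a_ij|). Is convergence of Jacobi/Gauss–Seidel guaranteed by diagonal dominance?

3

row 1: |11| − (3+4) = 4
row 2: |6| − (1+2) = 3
row 3: |9| − (3+3) = 3
minimum over rows = 3 → strictly diagonally dominant (convergence guaranteed)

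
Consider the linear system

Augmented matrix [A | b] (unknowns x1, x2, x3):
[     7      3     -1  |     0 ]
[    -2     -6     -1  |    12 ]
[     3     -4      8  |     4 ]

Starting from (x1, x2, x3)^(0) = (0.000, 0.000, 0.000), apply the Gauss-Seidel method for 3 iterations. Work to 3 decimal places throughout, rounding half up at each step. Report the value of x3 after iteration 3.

Iteration 1:
  x1 = (0 - (3)·0.000 - (-1)·0.000) / (7) = 0.000
  x2 = (12 - (-2)·0.000 - (-1)·0.000) / (-6) = -2.000
  x3 = (4 - (3)·0.000 - (-4)·-2.000) / (8) = -0.500
Iteration 2:
  x1 = (0 - (3)·-2.000 - (-1)·-0.500) / (7) = 0.786
  x2 = (12 - (-2)·0.786 - (-1)·-0.500) / (-6) = -2.179
  x3 = (4 - (3)·0.786 - (-4)·-2.179) / (8) = -0.884
Iteration 3:
  x1 = (0 - (3)·-2.179 - (-1)·-0.884) / (7) = 0.808
  x2 = (12 - (-2)·0.808 - (-1)·-0.884) / (-6) = -2.122
  x3 = (4 - (3)·0.808 - (-4)·-2.122) / (8) = -0.864

-0.864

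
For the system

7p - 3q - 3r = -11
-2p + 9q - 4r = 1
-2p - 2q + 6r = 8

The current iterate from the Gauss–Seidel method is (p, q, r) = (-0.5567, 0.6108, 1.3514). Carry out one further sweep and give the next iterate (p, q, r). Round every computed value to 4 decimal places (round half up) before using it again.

(-0.7305, 0.5494, 1.2730)

One sweep:
  p = (-11 - (-3)·0.6108 - (-3)·1.3514) / (7) = -0.7305
  q = (1 - (-2)·-0.7305 - (-4)·1.3514) / (9) = 0.5494
  r = (8 - (-2)·-0.7305 - (-2)·0.5494) / (6) = 1.2730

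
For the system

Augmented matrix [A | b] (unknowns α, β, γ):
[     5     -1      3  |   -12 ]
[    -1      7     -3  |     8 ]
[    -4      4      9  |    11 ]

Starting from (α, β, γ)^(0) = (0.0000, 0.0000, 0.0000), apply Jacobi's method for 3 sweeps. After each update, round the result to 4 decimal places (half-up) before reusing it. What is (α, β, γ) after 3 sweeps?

Iteration 1:
  α = (-12 - (-1)·0.0000 - (3)·0.0000) / (5) = -2.4000
  β = (8 - (-1)·0.0000 - (-3)·0.0000) / (7) = 1.1429
  γ = (11 - (-4)·0.0000 - (4)·0.0000) / (9) = 1.2222
Iteration 2:
  α = (-12 - (-1)·1.1429 - (3)·1.2222) / (5) = -2.9047
  β = (8 - (-1)·-2.4000 - (-3)·1.2222) / (7) = 1.3238
  γ = (11 - (-4)·-2.4000 - (4)·1.1429) / (9) = -0.3524
Iteration 3:
  α = (-12 - (-1)·1.3238 - (3)·-0.3524) / (5) = -1.9238
  β = (8 - (-1)·-2.9047 - (-3)·-0.3524) / (7) = 0.5769
  γ = (11 - (-4)·-2.9047 - (4)·1.3238) / (9) = -0.6571

(-1.9238, 0.5769, -0.6571)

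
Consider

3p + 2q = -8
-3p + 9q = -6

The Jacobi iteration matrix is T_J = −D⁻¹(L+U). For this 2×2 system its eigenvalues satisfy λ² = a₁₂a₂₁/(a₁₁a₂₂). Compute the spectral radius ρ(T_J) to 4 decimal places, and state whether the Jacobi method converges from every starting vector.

0.4714

a₁₂a₂₁/(a₁₁a₂₂) = (2)·(-3) / ((3)·(9)) = -0.222222
ρ = √|-0.222222| = √0.222222 = 0.4714
ρ < 1, so Jacobi converges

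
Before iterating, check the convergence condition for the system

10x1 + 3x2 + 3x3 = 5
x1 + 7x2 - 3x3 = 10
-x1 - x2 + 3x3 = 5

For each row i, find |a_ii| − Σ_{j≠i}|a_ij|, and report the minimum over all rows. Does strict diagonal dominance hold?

row 1: |10| − (3+3) = 4
row 2: |7| − (1+3) = 3
row 3: |3| − (1+1) = 1
minimum over rows = 1 → strictly diagonally dominant (convergence guaranteed)

1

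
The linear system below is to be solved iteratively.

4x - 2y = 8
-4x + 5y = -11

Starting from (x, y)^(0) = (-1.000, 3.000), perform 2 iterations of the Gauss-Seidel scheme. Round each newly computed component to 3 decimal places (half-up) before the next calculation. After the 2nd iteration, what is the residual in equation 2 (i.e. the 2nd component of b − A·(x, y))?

Iteration 1:
  x = (8 - (-2)·3.000) / (4) = 3.500
  y = (-11 - (-4)·3.500) / (5) = 0.600
Iteration 2:
  x = (8 - (-2)·0.600) / (4) = 2.300
  y = (-11 - (-4)·2.300) / (5) = -0.360
Residual b − A·x = (-1.920, 0.000)

0.000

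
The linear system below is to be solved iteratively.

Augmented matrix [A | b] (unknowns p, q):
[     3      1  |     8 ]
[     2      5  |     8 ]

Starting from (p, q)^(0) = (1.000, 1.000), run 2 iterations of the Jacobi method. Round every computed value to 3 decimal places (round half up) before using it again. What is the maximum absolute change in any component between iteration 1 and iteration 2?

Iteration 1:
  p = (8 - (1)·1.000) / (3) = 2.333
  q = (8 - (2)·1.000) / (5) = 1.200
Iteration 2:
  p = (8 - (1)·1.200) / (3) = 2.267
  q = (8 - (2)·2.333) / (5) = 0.667
Change: (-0.066, -0.533) → max |·| = 0.533

0.533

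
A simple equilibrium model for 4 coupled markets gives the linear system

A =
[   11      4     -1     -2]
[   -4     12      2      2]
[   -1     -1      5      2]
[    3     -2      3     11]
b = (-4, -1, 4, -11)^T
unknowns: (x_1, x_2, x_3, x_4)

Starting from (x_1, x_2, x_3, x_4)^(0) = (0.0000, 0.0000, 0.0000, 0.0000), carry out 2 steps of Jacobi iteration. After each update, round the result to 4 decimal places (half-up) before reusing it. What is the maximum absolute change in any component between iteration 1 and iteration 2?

0.3106

Iteration 1:
  x_1 = (-4 - (4)·0.0000 - (-1)·0.0000 - (-2)·0.0000) / (11) = -0.3636
  x_2 = (-1 - (-4)·0.0000 - (2)·0.0000 - (2)·0.0000) / (12) = -0.0833
  x_3 = (4 - (-1)·0.0000 - (-1)·0.0000 - (2)·0.0000) / (5) = 0.8000
  x_4 = (-11 - (3)·0.0000 - (-2)·0.0000 - (3)·0.0000) / (11) = -1.0000
Iteration 2:
  x_1 = (-4 - (4)·-0.0833 - (-1)·0.8000 - (-2)·-1.0000) / (11) = -0.4424
  x_2 = (-1 - (-4)·-0.3636 - (2)·0.8000 - (2)·-1.0000) / (12) = -0.1712
  x_3 = (4 - (-1)·-0.3636 - (-1)·-0.0833 - (2)·-1.0000) / (5) = 1.1106
  x_4 = (-11 - (3)·-0.3636 - (-2)·-0.0833 - (3)·0.8000) / (11) = -1.1342
Change: (-0.0788, -0.0879, 0.3106, -0.1342) → max |·| = 0.3106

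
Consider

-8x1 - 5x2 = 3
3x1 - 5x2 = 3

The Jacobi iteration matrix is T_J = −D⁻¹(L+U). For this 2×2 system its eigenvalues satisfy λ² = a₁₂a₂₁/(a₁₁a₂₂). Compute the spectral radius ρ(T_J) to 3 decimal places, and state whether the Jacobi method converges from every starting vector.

a₁₂a₂₁/(a₁₁a₂₂) = (-5)·(3) / ((-8)·(-5)) = -0.375000
ρ = √|-0.375000| = √0.375000 = 0.612
ρ < 1, so Jacobi converges

0.612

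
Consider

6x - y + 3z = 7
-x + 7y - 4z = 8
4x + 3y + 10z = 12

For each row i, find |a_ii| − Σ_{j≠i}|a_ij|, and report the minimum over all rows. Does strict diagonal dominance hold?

2

row 1: |6| − (1+3) = 2
row 2: |7| − (1+4) = 2
row 3: |10| − (4+3) = 3
minimum over rows = 2 → strictly diagonally dominant (convergence guaranteed)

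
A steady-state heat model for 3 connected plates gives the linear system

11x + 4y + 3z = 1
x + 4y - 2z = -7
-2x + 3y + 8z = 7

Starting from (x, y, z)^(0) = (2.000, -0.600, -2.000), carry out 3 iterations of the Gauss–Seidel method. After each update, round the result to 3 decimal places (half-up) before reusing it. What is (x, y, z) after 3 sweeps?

(0.021, -1.098, 1.292)

Iteration 1:
  x = (1 - (4)·-0.600 - (3)·-2.000) / (11) = 0.855
  y = (-7 - (1)·0.855 - (-2)·-2.000) / (4) = -2.964
  z = (7 - (-2)·0.855 - (3)·-2.964) / (8) = 2.200
Iteration 2:
  x = (1 - (4)·-2.964 - (3)·2.200) / (11) = 0.569
  y = (-7 - (1)·0.569 - (-2)·2.200) / (4) = -0.792
  z = (7 - (-2)·0.569 - (3)·-0.792) / (8) = 1.314
Iteration 3:
  x = (1 - (4)·-0.792 - (3)·1.314) / (11) = 0.021
  y = (-7 - (1)·0.021 - (-2)·1.314) / (4) = -1.098
  z = (7 - (-2)·0.021 - (3)·-1.098) / (8) = 1.292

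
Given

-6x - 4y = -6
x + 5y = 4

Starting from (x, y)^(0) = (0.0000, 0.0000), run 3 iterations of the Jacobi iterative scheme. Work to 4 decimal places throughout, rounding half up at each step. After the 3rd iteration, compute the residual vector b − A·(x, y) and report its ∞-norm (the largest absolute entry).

Iteration 1:
  x = (-6 - (-4)·0.0000) / (-6) = 1.0000
  y = (4 - (1)·0.0000) / (5) = 0.8000
Iteration 2:
  x = (-6 - (-4)·0.8000) / (-6) = 0.4667
  y = (4 - (1)·1.0000) / (5) = 0.6000
Iteration 3:
  x = (-6 - (-4)·0.6000) / (-6) = 0.6000
  y = (4 - (1)·0.4667) / (5) = 0.7067
Residual b − A·x = (0.4268, -0.1335); ∞-norm = 0.4268

0.4268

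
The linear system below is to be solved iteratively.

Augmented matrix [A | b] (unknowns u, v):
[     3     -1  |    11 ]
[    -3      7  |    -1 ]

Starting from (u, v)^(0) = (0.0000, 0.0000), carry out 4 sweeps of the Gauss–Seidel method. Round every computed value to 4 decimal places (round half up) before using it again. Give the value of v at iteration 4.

Iteration 1:
  u = (11 - (-1)·0.0000) / (3) = 3.6667
  v = (-1 - (-3)·3.6667) / (7) = 1.4286
Iteration 2:
  u = (11 - (-1)·1.4286) / (3) = 4.1429
  v = (-1 - (-3)·4.1429) / (7) = 1.6327
Iteration 3:
  u = (11 - (-1)·1.6327) / (3) = 4.2109
  v = (-1 - (-3)·4.2109) / (7) = 1.6618
Iteration 4:
  u = (11 - (-1)·1.6618) / (3) = 4.2206
  v = (-1 - (-3)·4.2206) / (7) = 1.6660

1.6660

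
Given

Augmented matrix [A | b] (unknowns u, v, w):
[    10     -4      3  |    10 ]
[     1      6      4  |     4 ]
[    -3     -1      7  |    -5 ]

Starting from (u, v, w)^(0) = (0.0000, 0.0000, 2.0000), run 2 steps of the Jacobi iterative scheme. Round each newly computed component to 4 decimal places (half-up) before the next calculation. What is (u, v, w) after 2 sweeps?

Iteration 1:
  u = (10 - (-4)·0.0000 - (3)·2.0000) / (10) = 0.4000
  v = (4 - (1)·0.0000 - (4)·2.0000) / (6) = -0.6667
  w = (-5 - (-3)·0.0000 - (-1)·0.0000) / (7) = -0.7143
Iteration 2:
  u = (10 - (-4)·-0.6667 - (3)·-0.7143) / (10) = 0.9476
  v = (4 - (1)·0.4000 - (4)·-0.7143) / (6) = 1.0762
  w = (-5 - (-3)·0.4000 - (-1)·-0.6667) / (7) = -0.6381

(0.9476, 1.0762, -0.6381)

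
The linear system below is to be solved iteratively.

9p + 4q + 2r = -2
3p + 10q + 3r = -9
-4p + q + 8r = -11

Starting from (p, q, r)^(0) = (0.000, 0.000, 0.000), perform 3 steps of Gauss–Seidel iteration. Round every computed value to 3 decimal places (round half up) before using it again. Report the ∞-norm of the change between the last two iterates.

Iteration 1:
  p = (-2 - (4)·0.000 - (2)·0.000) / (9) = -0.222
  q = (-9 - (3)·-0.222 - (3)·0.000) / (10) = -0.833
  r = (-11 - (-4)·-0.222 - (1)·-0.833) / (8) = -1.382
Iteration 2:
  p = (-2 - (4)·-0.833 - (2)·-1.382) / (9) = 0.455
  q = (-9 - (3)·0.455 - (3)·-1.382) / (10) = -0.622
  r = (-11 - (-4)·0.455 - (1)·-0.622) / (8) = -1.070
Iteration 3:
  p = (-2 - (4)·-0.622 - (2)·-1.070) / (9) = 0.292
  q = (-9 - (3)·0.292 - (3)·-1.070) / (10) = -0.667
  r = (-11 - (-4)·0.292 - (1)·-0.667) / (8) = -1.146
Change: (-0.163, -0.045, -0.076) → max |·| = 0.163

0.163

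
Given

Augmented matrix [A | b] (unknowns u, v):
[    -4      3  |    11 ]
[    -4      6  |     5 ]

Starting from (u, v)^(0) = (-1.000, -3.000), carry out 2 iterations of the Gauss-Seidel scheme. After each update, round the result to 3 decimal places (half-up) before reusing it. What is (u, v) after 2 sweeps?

(-4.625, -2.250)

Iteration 1:
  u = (11 - (3)·-3.000) / (-4) = -5.000
  v = (5 - (-4)·-5.000) / (6) = -2.500
Iteration 2:
  u = (11 - (3)·-2.500) / (-4) = -4.625
  v = (5 - (-4)·-4.625) / (6) = -2.250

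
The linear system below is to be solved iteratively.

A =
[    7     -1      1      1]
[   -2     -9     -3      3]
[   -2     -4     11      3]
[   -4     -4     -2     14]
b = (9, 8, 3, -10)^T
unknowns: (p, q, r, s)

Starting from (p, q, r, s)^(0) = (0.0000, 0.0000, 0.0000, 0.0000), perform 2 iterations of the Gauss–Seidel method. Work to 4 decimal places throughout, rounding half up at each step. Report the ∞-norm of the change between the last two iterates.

Iteration 1:
  p = (9 - (-1)·0.0000 - (1)·0.0000 - (1)·0.0000) / (7) = 1.2857
  q = (8 - (-2)·1.2857 - (-3)·0.0000 - (3)·0.0000) / (-9) = -1.1746
  r = (3 - (-2)·1.2857 - (-4)·-1.1746 - (3)·0.0000) / (11) = 0.0794
  s = (-10 - (-4)·1.2857 - (-4)·-1.1746 - (-2)·0.0794) / (14) = -0.6712
Iteration 2:
  p = (9 - (-1)·-1.1746 - (1)·0.0794 - (1)·-0.6712) / (7) = 1.2025
  q = (8 - (-2)·1.2025 - (-3)·0.0794 - (3)·-0.6712) / (-9) = -1.4063
  r = (3 - (-2)·1.2025 - (-4)·-1.4063 - (3)·-0.6712) / (11) = 0.1630
  s = (-10 - (-4)·1.2025 - (-4)·-1.4063 - (-2)·0.1630) / (14) = -0.7492
Change: (-0.0832, -0.2317, 0.0836, -0.0780) → max |·| = 0.2317

0.2317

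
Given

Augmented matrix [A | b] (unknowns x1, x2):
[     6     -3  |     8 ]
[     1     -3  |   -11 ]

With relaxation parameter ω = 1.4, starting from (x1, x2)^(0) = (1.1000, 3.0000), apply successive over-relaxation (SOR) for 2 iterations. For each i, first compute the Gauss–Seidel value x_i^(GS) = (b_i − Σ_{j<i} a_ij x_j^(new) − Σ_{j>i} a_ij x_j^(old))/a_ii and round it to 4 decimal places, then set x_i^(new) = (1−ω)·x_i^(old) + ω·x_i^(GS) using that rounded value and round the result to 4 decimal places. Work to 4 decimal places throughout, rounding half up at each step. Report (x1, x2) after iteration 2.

(4.3614, 4.9371)

Iteration 1:
  x1: GS value = (8 - (-3)·3.0000) / (6) = 2.8333;  x1 ← (1−ω)·1.1000 + ω·2.8333 = 3.5266
  x2: GS value = (-11 - (1)·3.5266) / (-3) = 4.8422;  x2 ← (1−ω)·3.0000 + ω·4.8422 = 5.5791
Iteration 2:
  x1: GS value = (8 - (-3)·5.5791) / (6) = 4.1229;  x1 ← (1−ω)·3.5266 + ω·4.1229 = 4.3614
  x2: GS value = (-11 - (1)·4.3614) / (-3) = 5.1205;  x2 ← (1−ω)·5.5791 + ω·5.1205 = 4.9371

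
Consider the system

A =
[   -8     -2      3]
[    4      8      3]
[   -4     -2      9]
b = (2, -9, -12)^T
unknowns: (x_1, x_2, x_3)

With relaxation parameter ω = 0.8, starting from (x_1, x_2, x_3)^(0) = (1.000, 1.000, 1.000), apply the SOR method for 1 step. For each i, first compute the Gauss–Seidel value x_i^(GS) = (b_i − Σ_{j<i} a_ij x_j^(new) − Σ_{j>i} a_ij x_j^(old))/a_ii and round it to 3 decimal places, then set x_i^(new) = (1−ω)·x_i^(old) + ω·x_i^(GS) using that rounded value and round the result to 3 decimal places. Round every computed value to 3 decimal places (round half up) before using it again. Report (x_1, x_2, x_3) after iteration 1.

Iteration 1:
  x_1: GS value = (2 - (-2)·1.000 - (3)·1.000) / (-8) = -0.125;  x_1 ← (1−ω)·1.000 + ω·-0.125 = 0.100
  x_2: GS value = (-9 - (4)·0.100 - (3)·1.000) / (8) = -1.550;  x_2 ← (1−ω)·1.000 + ω·-1.550 = -1.040
  x_3: GS value = (-12 - (-4)·0.100 - (-2)·-1.040) / (9) = -1.520;  x_3 ← (1−ω)·1.000 + ω·-1.520 = -1.016

(0.100, -1.040, -1.016)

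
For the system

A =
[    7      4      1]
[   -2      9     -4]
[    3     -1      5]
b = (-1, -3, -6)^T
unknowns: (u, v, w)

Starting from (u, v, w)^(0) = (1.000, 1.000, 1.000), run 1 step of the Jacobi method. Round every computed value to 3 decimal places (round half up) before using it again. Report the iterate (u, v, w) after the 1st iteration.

(-0.857, 0.333, -1.600)

Iteration 1:
  u = (-1 - (4)·1.000 - (1)·1.000) / (7) = -0.857
  v = (-3 - (-2)·1.000 - (-4)·1.000) / (9) = 0.333
  w = (-6 - (3)·1.000 - (-1)·1.000) / (5) = -1.600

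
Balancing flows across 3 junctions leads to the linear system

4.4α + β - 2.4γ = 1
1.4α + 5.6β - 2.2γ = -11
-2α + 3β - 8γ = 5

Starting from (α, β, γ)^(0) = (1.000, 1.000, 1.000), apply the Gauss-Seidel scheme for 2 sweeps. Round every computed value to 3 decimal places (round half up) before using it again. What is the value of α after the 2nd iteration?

-0.149

Iteration 1:
  α = (1 - (1)·1.000 - (-2.4)·1.000) / (4.4) = 0.545
  β = (-11 - (1.4)·0.545 - (-2.2)·1.000) / (5.6) = -1.708
  γ = (5 - (-2)·0.545 - (3)·-1.708) / (-8) = -1.402
Iteration 2:
  α = (1 - (1)·-1.708 - (-2.4)·-1.402) / (4.4) = -0.149
  β = (-11 - (1.4)·-0.149 - (-2.2)·-1.402) / (5.6) = -2.478
  γ = (5 - (-2)·-0.149 - (3)·-2.478) / (-8) = -1.517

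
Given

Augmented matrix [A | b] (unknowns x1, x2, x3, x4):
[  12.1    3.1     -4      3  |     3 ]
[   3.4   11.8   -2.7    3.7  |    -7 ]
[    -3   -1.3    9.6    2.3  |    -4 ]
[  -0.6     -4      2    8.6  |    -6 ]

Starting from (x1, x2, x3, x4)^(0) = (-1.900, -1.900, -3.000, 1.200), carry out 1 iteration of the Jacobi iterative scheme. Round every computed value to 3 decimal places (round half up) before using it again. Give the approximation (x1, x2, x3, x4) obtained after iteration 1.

(-0.555, -1.108, -1.555, -1.016)

Iteration 1:
  x1 = (3 - (3.1)·-1.900 - (-4)·-3.000 - (3)·1.200) / (12.1) = -0.555
  x2 = (-7 - (3.4)·-1.900 - (-2.7)·-3.000 - (3.7)·1.200) / (11.8) = -1.108
  x3 = (-4 - (-3)·-1.900 - (-1.3)·-1.900 - (2.3)·1.200) / (9.6) = -1.555
  x4 = (-6 - (-0.6)·-1.900 - (-4)·-1.900 - (2)·-3.000) / (8.6) = -1.016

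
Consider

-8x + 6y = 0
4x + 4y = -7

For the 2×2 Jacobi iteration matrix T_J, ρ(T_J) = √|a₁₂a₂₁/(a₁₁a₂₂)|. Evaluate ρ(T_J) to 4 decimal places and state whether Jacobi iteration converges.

a₁₂a₂₁/(a₁₁a₂₂) = (6)·(4) / ((-8)·(4)) = -0.750000
ρ = √|-0.750000| = √0.750000 = 0.8660
ρ < 1, so Jacobi converges

0.8660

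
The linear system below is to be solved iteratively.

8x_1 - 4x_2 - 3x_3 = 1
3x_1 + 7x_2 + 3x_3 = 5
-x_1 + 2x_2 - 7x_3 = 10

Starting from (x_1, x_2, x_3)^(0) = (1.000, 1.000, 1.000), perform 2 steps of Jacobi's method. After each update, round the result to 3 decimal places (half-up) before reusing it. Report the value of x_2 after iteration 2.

0.837

Iteration 1:
  x_1 = (1 - (-4)·1.000 - (-3)·1.000) / (8) = 1.000
  x_2 = (5 - (3)·1.000 - (3)·1.000) / (7) = -0.143
  x_3 = (10 - (-1)·1.000 - (2)·1.000) / (-7) = -1.286
Iteration 2:
  x_1 = (1 - (-4)·-0.143 - (-3)·-1.286) / (8) = -0.429
  x_2 = (5 - (3)·1.000 - (3)·-1.286) / (7) = 0.837
  x_3 = (10 - (-1)·1.000 - (2)·-0.143) / (-7) = -1.612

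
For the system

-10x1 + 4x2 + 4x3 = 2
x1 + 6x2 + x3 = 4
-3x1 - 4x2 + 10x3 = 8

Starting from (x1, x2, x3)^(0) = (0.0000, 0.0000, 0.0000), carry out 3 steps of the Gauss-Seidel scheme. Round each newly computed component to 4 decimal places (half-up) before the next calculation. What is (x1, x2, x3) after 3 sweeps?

(0.4111, 0.4127, 1.0884)

Iteration 1:
  x1 = (2 - (4)·0.0000 - (4)·0.0000) / (-10) = -0.2000
  x2 = (4 - (1)·-0.2000 - (1)·0.0000) / (6) = 0.7000
  x3 = (8 - (-3)·-0.2000 - (-4)·0.7000) / (10) = 1.0200
Iteration 2:
  x1 = (2 - (4)·0.7000 - (4)·1.0200) / (-10) = 0.4880
  x2 = (4 - (1)·0.4880 - (1)·1.0200) / (6) = 0.4153
  x3 = (8 - (-3)·0.4880 - (-4)·0.4153) / (10) = 1.1125
Iteration 3:
  x1 = (2 - (4)·0.4153 - (4)·1.1125) / (-10) = 0.4111
  x2 = (4 - (1)·0.4111 - (1)·1.1125) / (6) = 0.4127
  x3 = (8 - (-3)·0.4111 - (-4)·0.4127) / (10) = 1.0884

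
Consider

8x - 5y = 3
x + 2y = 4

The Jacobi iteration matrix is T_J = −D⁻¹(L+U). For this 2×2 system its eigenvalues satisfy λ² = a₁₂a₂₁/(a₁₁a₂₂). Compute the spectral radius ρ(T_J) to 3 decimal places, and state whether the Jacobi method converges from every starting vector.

a₁₂a₂₁/(a₁₁a₂₂) = (-5)·(1) / ((8)·(2)) = -0.312500
ρ = √|-0.312500| = √0.312500 = 0.559
ρ < 1, so Jacobi converges

0.559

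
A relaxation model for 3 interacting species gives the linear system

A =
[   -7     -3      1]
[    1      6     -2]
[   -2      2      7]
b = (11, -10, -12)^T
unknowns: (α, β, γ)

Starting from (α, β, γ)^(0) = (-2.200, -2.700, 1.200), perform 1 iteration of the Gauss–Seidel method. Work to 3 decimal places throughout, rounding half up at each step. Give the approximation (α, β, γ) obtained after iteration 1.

Iteration 1:
  α = (11 - (-3)·-2.700 - (1)·1.200) / (-7) = -0.243
  β = (-10 - (1)·-0.243 - (-2)·1.200) / (6) = -1.226
  γ = (-12 - (-2)·-0.243 - (2)·-1.226) / (7) = -1.433

(-0.243, -1.226, -1.433)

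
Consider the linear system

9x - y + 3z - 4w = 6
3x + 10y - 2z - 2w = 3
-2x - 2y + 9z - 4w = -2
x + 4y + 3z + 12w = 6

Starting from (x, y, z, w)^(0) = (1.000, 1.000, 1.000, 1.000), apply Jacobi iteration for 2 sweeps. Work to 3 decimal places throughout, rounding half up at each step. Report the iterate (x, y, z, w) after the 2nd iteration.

Iteration 1:
  x = (6 - (-1)·1.000 - (3)·1.000 - (-4)·1.000) / (9) = 0.889
  y = (3 - (3)·1.000 - (-2)·1.000 - (-2)·1.000) / (10) = 0.400
  z = (-2 - (-2)·1.000 - (-2)·1.000 - (-4)·1.000) / (9) = 0.667
  w = (6 - (1)·1.000 - (4)·1.000 - (3)·1.000) / (12) = -0.167
Iteration 2:
  x = (6 - (-1)·0.400 - (3)·0.667 - (-4)·-0.167) / (9) = 0.415
  y = (3 - (3)·0.889 - (-2)·0.667 - (-2)·-0.167) / (10) = 0.133
  z = (-2 - (-2)·0.889 - (-2)·0.400 - (-4)·-0.167) / (9) = -0.010
  w = (6 - (1)·0.889 - (4)·0.400 - (3)·0.667) / (12) = 0.126

(0.415, 0.133, -0.010, 0.126)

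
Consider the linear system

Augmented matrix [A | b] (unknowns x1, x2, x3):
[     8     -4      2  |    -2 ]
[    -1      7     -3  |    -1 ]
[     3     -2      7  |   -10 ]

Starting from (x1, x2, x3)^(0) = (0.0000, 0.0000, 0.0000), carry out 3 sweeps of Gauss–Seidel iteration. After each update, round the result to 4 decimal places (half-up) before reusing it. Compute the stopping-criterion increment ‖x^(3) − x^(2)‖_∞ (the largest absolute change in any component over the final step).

Iteration 1:
  x1 = (-2 - (-4)·0.0000 - (2)·0.0000) / (8) = -0.2500
  x2 = (-1 - (-1)·-0.2500 - (-3)·0.0000) / (7) = -0.1786
  x3 = (-10 - (3)·-0.2500 - (-2)·-0.1786) / (7) = -1.3725
Iteration 2:
  x1 = (-2 - (-4)·-0.1786 - (2)·-1.3725) / (8) = 0.0038
  x2 = (-1 - (-1)·0.0038 - (-3)·-1.3725) / (7) = -0.7305
  x3 = (-10 - (3)·0.0038 - (-2)·-0.7305) / (7) = -1.6389
Iteration 3:
  x1 = (-2 - (-4)·-0.7305 - (2)·-1.6389) / (8) = -0.2055
  x2 = (-1 - (-1)·-0.2055 - (-3)·-1.6389) / (7) = -0.8746
  x3 = (-10 - (3)·-0.2055 - (-2)·-0.8746) / (7) = -1.5904
Change: (-0.2093, -0.1441, 0.0485) → max |·| = 0.2093

0.2093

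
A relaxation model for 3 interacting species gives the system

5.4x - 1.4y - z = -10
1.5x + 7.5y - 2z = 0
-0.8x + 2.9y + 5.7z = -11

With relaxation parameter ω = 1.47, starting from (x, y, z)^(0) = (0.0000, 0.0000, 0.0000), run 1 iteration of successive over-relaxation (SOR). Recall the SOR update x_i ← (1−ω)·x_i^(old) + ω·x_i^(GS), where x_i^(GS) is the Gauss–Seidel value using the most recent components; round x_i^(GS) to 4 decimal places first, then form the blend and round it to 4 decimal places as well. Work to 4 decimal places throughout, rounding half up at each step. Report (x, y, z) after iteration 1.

(-2.7223, 0.8004, -3.9971)

Iteration 1:
  x: GS value = (-10 - (-1.4)·0.0000 - (-1)·0.0000) / (5.4) = -1.8519;  x ← (1−ω)·0.0000 + ω·-1.8519 = -2.7223
  y: GS value = (0 - (1.5)·-2.7223 - (-2)·0.0000) / (7.5) = 0.5445;  y ← (1−ω)·0.0000 + ω·0.5445 = 0.8004
  z: GS value = (-11 - (-0.8)·-2.7223 - (2.9)·0.8004) / (5.7) = -2.7191;  z ← (1−ω)·0.0000 + ω·-2.7191 = -3.9971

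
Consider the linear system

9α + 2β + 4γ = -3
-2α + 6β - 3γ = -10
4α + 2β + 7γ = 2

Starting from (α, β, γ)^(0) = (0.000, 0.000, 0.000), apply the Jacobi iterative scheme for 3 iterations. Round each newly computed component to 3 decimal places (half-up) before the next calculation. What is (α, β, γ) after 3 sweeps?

(-0.393, -1.221, 0.804)

Iteration 1:
  α = (-3 - (2)·0.000 - (4)·0.000) / (9) = -0.333
  β = (-10 - (-2)·0.000 - (-3)·0.000) / (6) = -1.667
  γ = (2 - (4)·0.000 - (2)·0.000) / (7) = 0.286
Iteration 2:
  α = (-3 - (2)·-1.667 - (4)·0.286) / (9) = -0.090
  β = (-10 - (-2)·-0.333 - (-3)·0.286) / (6) = -1.635
  γ = (2 - (4)·-0.333 - (2)·-1.667) / (7) = 0.952
Iteration 3:
  α = (-3 - (2)·-1.635 - (4)·0.952) / (9) = -0.393
  β = (-10 - (-2)·-0.090 - (-3)·0.952) / (6) = -1.221
  γ = (2 - (4)·-0.090 - (2)·-1.635) / (7) = 0.804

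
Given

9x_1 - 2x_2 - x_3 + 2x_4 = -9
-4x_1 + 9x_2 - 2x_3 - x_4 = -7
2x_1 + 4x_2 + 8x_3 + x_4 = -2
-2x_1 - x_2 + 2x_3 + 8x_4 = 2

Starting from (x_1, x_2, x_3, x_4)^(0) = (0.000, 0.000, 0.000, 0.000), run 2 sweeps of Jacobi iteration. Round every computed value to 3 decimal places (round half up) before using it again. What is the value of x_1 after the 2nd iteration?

-1.256

Iteration 1:
  x_1 = (-9 - (-2)·0.000 - (-1)·0.000 - (2)·0.000) / (9) = -1.000
  x_2 = (-7 - (-4)·0.000 - (-2)·0.000 - (-1)·0.000) / (9) = -0.778
  x_3 = (-2 - (2)·0.000 - (4)·0.000 - (1)·0.000) / (8) = -0.250
  x_4 = (2 - (-2)·0.000 - (-1)·0.000 - (2)·0.000) / (8) = 0.250
Iteration 2:
  x_1 = (-9 - (-2)·-0.778 - (-1)·-0.250 - (2)·0.250) / (9) = -1.256
  x_2 = (-7 - (-4)·-1.000 - (-2)·-0.250 - (-1)·0.250) / (9) = -1.250
  x_3 = (-2 - (2)·-1.000 - (4)·-0.778 - (1)·0.250) / (8) = 0.358
  x_4 = (2 - (-2)·-1.000 - (-1)·-0.778 - (2)·-0.250) / (8) = -0.035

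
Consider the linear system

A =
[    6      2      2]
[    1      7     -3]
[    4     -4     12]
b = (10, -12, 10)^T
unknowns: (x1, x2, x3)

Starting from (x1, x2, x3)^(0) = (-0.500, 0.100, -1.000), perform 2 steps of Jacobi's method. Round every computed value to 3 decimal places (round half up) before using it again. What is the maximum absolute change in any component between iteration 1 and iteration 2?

Iteration 1:
  x1 = (10 - (2)·0.100 - (2)·-1.000) / (6) = 1.967
  x2 = (-12 - (1)·-0.500 - (-3)·-1.000) / (7) = -2.071
  x3 = (10 - (4)·-0.500 - (-4)·0.100) / (12) = 1.033
Iteration 2:
  x1 = (10 - (2)·-2.071 - (2)·1.033) / (6) = 2.013
  x2 = (-12 - (1)·1.967 - (-3)·1.033) / (7) = -1.553
  x3 = (10 - (4)·1.967 - (-4)·-2.071) / (12) = -0.513
Change: (0.046, 0.518, -1.546) → max |·| = 1.546

1.546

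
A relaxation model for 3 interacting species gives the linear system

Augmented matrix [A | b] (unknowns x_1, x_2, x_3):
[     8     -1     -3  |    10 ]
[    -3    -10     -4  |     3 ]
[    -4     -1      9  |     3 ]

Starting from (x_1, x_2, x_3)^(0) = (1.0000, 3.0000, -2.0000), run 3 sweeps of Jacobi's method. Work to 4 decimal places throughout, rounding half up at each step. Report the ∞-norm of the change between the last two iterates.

Iteration 1:
  x_1 = (10 - (-1)·3.0000 - (-3)·-2.0000) / (8) = 0.8750
  x_2 = (3 - (-3)·1.0000 - (-4)·-2.0000) / (-10) = 0.2000
  x_3 = (3 - (-4)·1.0000 - (-1)·3.0000) / (9) = 1.1111
Iteration 2:
  x_1 = (10 - (-1)·0.2000 - (-3)·1.1111) / (8) = 1.6917
  x_2 = (3 - (-3)·0.8750 - (-4)·1.1111) / (-10) = -1.0069
  x_3 = (3 - (-4)·0.8750 - (-1)·0.2000) / (9) = 0.7444
Iteration 3:
  x_1 = (10 - (-1)·-1.0069 - (-3)·0.7444) / (8) = 1.4033
  x_2 = (3 - (-3)·1.6917 - (-4)·0.7444) / (-10) = -1.1053
  x_3 = (3 - (-4)·1.6917 - (-1)·-1.0069) / (9) = 0.9733
Change: (-0.2884, -0.0984, 0.2289) → max |·| = 0.2884

0.2884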